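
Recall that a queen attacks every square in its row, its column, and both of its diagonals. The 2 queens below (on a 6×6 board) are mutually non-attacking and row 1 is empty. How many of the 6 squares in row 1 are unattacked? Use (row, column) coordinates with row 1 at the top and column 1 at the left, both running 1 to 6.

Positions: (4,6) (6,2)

3

(4,6) attacks row 1 at column 6 and diagonals 3.
(6,2) attacks row 1 at column 2.
Attacked columns: {2, 3, 6}. Safe: {1, 4, 5}.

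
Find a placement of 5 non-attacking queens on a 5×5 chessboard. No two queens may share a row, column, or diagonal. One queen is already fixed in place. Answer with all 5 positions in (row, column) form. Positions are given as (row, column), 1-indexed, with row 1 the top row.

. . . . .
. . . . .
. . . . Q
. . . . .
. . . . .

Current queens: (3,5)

(1,4) (2,2) (3,5) (4,3) (5,1)

Row 1: attacked by (3,5)→{3,5}. Safe: 1, 2, 4. Place at column 4.
Row 2: attacked by (1,4)→{3,4,5}; (3,5)→{4,5}. Safe: 1, 2. Place at column 2.
Row 4: attacked by (1,4)→{1,4}; (2,2)→{2,4}; (3,5)→{4,5}. Safe: 3. Place at column 3.
Row 5: attacked by (1,4)→{4}; (2,2)→{2,5}; (3,5)→{3,5}; (4,3)→{2,3,4}. Safe: 1. Place at column 1.
Columns [4, 2, 5, 3, 1], r−c [-3, 0, -2, 1, 4], r+c [5, 4, 8, 7, 6] are all distinct, so no two queens attack.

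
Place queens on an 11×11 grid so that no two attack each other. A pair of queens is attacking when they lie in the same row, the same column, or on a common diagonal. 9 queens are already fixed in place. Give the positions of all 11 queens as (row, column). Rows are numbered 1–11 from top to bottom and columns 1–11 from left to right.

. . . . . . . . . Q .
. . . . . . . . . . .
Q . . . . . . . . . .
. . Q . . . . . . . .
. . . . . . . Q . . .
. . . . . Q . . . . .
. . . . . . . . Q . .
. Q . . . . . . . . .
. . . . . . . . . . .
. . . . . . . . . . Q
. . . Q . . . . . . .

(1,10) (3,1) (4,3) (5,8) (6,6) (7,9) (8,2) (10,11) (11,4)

(1,10) (2,7) (3,1) (4,3) (5,8) (6,6) (7,9) (8,2) (9,5) (10,11) (11,4)

Row 2: attacked by (1,10)→{9,10,11}; (3,1)→{1,2}; (4,3)→{1,3,5}; (5,8)→{5,8,11}; (6,6)→{2,6,10}; (7,9)→{4,9}; (8,2)→{2,8}; (10,11)→{3,11}; (11,4)→{4}. Safe: 7. Place at column 7.
Row 9: attacked by (1,10)→{2,10}; (2,7)→{7}; (3,1)→{1,7}; (4,3)→{3,8}; (5,8)→{4,8}; (6,6)→{3,6,9}; (7,9)→{7,9,11}; (8,2)→{1,2,3}; (10,11)→{10,11}; (11,4)→{2,4,6}. Safe: 5. Place at column 5.
Columns [10, 7, 1, 3, 8, 6, 9, 2, 5, 11, 4], r−c [-9, -5, 2, 1, -3, 0, -2, 6, 4, -1, 7], r+c [11, 9, 4, 7, 13, 12, 16, 10, 14, 21, 15] are all distinct, so no two queens attack.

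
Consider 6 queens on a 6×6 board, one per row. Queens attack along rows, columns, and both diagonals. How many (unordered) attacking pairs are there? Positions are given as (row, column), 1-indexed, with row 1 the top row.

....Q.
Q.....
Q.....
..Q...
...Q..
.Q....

4

Same column: (2,1)–(3,1) (column 1).
Same diagonal: (2,1)–(4,3) (|2−4| = |1−3| = 2); (2,1)–(5,4) (|2−5| = |1−4| = 3); (4,3)–(5,4) (|4−5| = |3−4| = 1).
Total attacking pairs: 4.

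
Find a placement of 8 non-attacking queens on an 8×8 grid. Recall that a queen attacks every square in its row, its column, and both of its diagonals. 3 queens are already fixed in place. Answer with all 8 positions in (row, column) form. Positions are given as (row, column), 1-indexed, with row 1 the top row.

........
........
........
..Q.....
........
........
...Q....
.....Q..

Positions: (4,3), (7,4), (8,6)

Row 1: attacked by (4,3)→{3,6}; (7,4)→{4}; (8,6)→{6}. Safe: 1, 2, 5, 7, 8. Place at column 8.
Row 2: attacked by (1,8)→{7,8}; (4,3)→{1,3,5}; (7,4)→{4}; (8,6)→{6}. Safe: 2. Place at column 2.
Row 3: attacked by (1,8)→{6,8}; (2,2)→{1,2,3}; (4,3)→{2,3,4}; (7,4)→{4,8}; (8,6)→{1,6}. Safe: 5, 7. Place at column 5.
Row 5: attacked by (1,8)→{4,8}; (2,2)→{2,5}; (3,5)→{3,5,7}; (4,3)→{2,3,4}; (7,4)→{2,4,6}; (8,6)→{3,6}. Safe: 1. Place at column 1.
Row 6: attacked by (1,8)→{3,8}; (2,2)→{2,6}; (3,5)→{2,5,8}; (4,3)→{1,3,5}; (5,1)→{1,2}; (7,4)→{3,4,5}; (8,6)→{4,6,8}. Safe: 7. Place at column 7.
Columns [8, 2, 5, 3, 1, 7, 4, 6], r−c [-7, 0, -2, 1, 4, -1, 3, 2], r+c [9, 4, 8, 7, 6, 13, 11, 14] are all distinct, so no two queens attack.

(1,8) (2,2) (3,5) (4,3) (5,1) (6,7) (7,4) (8,6)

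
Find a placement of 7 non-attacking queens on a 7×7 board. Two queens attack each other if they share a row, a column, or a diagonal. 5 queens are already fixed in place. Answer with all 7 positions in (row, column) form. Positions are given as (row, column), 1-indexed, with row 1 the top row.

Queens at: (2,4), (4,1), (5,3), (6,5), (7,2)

Row 1: attacked by (2,4)→{3,4,5}; (4,1)→{1,4}; (5,3)→{3,7}; (6,5)→{5}; (7,2)→{2}. Safe: 6. Place at column 6.
Row 3: attacked by (1,6)→{4,6}; (2,4)→{3,4,5}; (4,1)→{1,2}; (5,3)→{1,3,5}; (6,5)→{2,5}; (7,2)→{2,6}. Safe: 7. Place at column 7.
Columns [6, 4, 7, 1, 3, 5, 2], r−c [-5, -2, -4, 3, 2, 1, 5], r+c [7, 6, 10, 5, 8, 11, 9] are all distinct, so no two queens attack.

(1,6) (2,4) (3,7) (4,1) (5,3) (6,5) (7,2)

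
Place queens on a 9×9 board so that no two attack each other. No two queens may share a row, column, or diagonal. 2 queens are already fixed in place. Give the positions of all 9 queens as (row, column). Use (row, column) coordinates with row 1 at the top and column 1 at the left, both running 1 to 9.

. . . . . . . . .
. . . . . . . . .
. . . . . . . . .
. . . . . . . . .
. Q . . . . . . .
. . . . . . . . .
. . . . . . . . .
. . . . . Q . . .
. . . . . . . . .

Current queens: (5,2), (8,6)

Row 1: attacked by (5,2)→{2,6}; (8,6)→{6}. Safe: 1, 3, 4, 5, 7, 8, 9. Place at column 5.
Row 2: attacked by (1,5)→{4,5,6}; (5,2)→{2,5}; (8,6)→{6}. Safe: 1, 3, 7, 8, 9. Place at column 1.
Row 3: attacked by (1,5)→{3,5,7}; (2,1)→{1,2}; (5,2)→{2,4}; (8,6)→{1,6}. Safe: 8, 9. Place at column 8.
Row 4: attacked by (1,5)→{2,5,8}; (2,1)→{1,3}; (3,8)→{7,8,9}; (5,2)→{1,2,3}; (8,6)→{2,6}. Safe: 4. Place at column 4.
Row 6: attacked by (1,5)→{5}; (2,1)→{1,5}; (3,8)→{5,8}; (4,4)→{2,4,6}; (5,2)→{1,2,3}; (8,6)→{4,6,8}. Safe: 7, 9. Place at column 7.
Row 7: attacked by (1,5)→{5}; (2,1)→{1,6}; (3,8)→{4,8}; (4,4)→{1,4,7}; (5,2)→{2,4}; (6,7)→{6,7,8}; (8,6)→{5,6,7}. Safe: 3, 9. Place at column 9.
Row 9: attacked by (1,5)→{5}; (2,1)→{1,8}; (3,8)→{2,8}; (4,4)→{4,9}; (5,2)→{2,6}; (6,7)→{4,7}; (7,9)→{7,9}; (8,6)→{5,6,7}. Safe: 3. Place at column 3.
Columns [5, 1, 8, 4, 2, 7, 9, 6, 3], r−c [-4, 1, -5, 0, 3, -1, -2, 2, 6], r+c [6, 3, 11, 8, 7, 13, 16, 14, 12] are all distinct, so no two queens attack.

(1,5) (2,1) (3,8) (4,4) (5,2) (6,7) (7,9) (8,6) (9,3)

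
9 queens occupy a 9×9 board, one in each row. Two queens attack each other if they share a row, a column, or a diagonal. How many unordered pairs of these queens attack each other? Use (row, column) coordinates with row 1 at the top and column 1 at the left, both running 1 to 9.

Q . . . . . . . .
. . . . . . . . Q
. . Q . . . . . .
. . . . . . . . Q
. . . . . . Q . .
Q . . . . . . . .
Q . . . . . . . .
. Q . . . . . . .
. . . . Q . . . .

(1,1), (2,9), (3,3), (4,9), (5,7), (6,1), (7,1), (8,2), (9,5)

Same column: (1,1)–(6,1) (column 1); (1,1)–(7,1) (column 1); (2,9)–(4,9) (column 9); (6,1)–(7,1) (column 1).
Same diagonal: (1,1)–(3,3) (|1−3| = |1−3| = 2); (7,1)–(8,2) (|7−8| = |1−2| = 1).
Total attacking pairs: 6.

6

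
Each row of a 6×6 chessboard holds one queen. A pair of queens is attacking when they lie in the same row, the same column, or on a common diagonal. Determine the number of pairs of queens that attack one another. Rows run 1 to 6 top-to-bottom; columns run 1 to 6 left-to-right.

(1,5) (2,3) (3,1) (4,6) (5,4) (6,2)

All columns are distinct and no two queens satisfy |Δrow| = |Δcol|, so no pair attacks.

0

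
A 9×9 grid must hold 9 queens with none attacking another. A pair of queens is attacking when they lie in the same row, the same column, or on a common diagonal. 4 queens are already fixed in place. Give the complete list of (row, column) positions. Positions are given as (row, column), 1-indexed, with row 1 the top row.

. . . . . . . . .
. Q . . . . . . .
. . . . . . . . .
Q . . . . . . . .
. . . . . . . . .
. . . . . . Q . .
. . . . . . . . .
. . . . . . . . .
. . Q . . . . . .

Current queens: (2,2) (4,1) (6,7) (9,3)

Row 1: attacked by (2,2)→{1,2,3}; (4,1)→{1,4}; (6,7)→{2,7}; (9,3)→{3}. Safe: 5, 6, 8, 9. Place at column 5.
Row 3: attacked by (1,5)→{3,5,7}; (2,2)→{1,2,3}; (4,1)→{1,2}; (6,7)→{4,7}; (9,3)→{3,9}. Safe: 6, 8. Place at column 8.
Row 5: attacked by (1,5)→{1,5,9}; (2,2)→{2,5}; (3,8)→{6,8}; (4,1)→{1,2}; (6,7)→{6,7,8}; (9,3)→{3,7}. Safe: 4. Place at column 4.
Row 7: attacked by (1,5)→{5}; (2,2)→{2,7}; (3,8)→{4,8}; (4,1)→{1,4}; (5,4)→{2,4,6}; (6,7)→{6,7,8}; (9,3)→{1,3,5}. Safe: 9. Place at column 9.
Row 8: attacked by (1,5)→{5}; (2,2)→{2,8}; (3,8)→{3,8}; (4,1)→{1,5}; (5,4)→{1,4,7}; (6,7)→{5,7,9}; (7,9)→{8,9}; (9,3)→{2,3,4}. Safe: 6. Place at column 6.
Columns [5, 2, 8, 1, 4, 7, 9, 6, 3], r−c [-4, 0, -5, 3, 1, -1, -2, 2, 6], r+c [6, 4, 11, 5, 9, 13, 16, 14, 12] are all distinct, so no two queens attack.

(1,5) (2,2) (3,8) (4,1) (5,4) (6,7) (7,9) (8,6) (9,3)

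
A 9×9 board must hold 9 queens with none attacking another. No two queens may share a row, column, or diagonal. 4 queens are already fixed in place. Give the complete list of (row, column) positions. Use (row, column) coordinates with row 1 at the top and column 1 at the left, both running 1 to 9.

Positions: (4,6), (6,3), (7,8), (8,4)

Row 1: attacked by (4,6)→{3,6,9}; (6,3)→{3,8}; (7,8)→{2,8}; (8,4)→{4}. Safe: 1, 5, 7. Place at column 1.
Row 2: attacked by (1,1)→{1,2}; (4,6)→{4,6,8}; (6,3)→{3,7}; (7,8)→{3,8}; (8,4)→{4}. Safe: 5, 9. Place at column 5.
Row 3: attacked by (1,1)→{1,3}; (2,5)→{4,5,6}; (4,6)→{5,6,7}; (6,3)→{3,6}; (7,8)→{4,8}; (8,4)→{4,9}. Safe: 2. Place at column 2.
Row 5: attacked by (1,1)→{1,5}; (2,5)→{2,5,8}; (3,2)→{2,4}; (4,6)→{5,6,7}; (6,3)→{2,3,4}; (7,8)→{6,8}; (8,4)→{1,4,7}. Safe: 9. Place at column 9.
Row 9: attacked by (1,1)→{1,9}; (2,5)→{5}; (3,2)→{2,8}; (4,6)→{1,6}; (5,9)→{5,9}; (6,3)→{3,6}; (7,8)→{6,8}; (8,4)→{3,4,5}. Safe: 7. Place at column 7.
Columns [1, 5, 2, 6, 9, 3, 8, 4, 7], r−c [0, -3, 1, -2, -4, 3, -1, 4, 2], r+c [2, 7, 5, 10, 14, 9, 15, 12, 16] are all distinct, so no two queens attack.

(1,1) (2,5) (3,2) (4,6) (5,9) (6,3) (7,8) (8,4) (9,7)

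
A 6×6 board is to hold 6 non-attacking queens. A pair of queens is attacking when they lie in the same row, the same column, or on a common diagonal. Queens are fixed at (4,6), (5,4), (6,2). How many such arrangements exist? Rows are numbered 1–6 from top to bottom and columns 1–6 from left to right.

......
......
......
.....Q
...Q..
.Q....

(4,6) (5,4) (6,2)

Branch on row 1: col 1 → 0; col 5 → 1.
Sum: 0 + 1 = 1.

1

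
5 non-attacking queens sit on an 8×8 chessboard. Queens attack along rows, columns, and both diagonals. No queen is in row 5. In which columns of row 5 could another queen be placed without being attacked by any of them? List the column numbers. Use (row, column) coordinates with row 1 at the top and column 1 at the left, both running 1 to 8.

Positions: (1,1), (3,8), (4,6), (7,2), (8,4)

columns 3

(1,1) attacks row 5 at column 1 and diagonals 5.
(3,8) attacks row 5 at column 8 and diagonals 6.
(4,6) attacks row 5 at column 6 and diagonals 5, 7.
(7,2) attacks row 5 at column 2 and diagonals 4.
(8,4) attacks row 5 at column 4 and diagonals 1, 7.
Attacked columns: {1, 2, 4, 5, 6, 7, 8}. Safe: {3}.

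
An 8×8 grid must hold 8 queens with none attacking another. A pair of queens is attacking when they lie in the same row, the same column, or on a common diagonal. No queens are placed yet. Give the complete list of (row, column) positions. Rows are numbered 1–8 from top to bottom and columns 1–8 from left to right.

Row 1: Safe: 1, 2, 3, 4, 5, 6, 7, 8. Place at column 7.
Row 2: attacked by (1,7)→{6,7,8}. Safe: 1, 2, 3, 4, 5. Place at column 4.
Row 3: attacked by (1,7)→{5,7}; (2,4)→{3,4,5}. Safe: 1, 2, 6, 8. Place at column 2.
Row 4: attacked by (1,7)→{4,7}; (2,4)→{2,4,6}; (3,2)→{1,2,3}. Safe: 5, 8. Place at column 5.
Row 5: attacked by (1,7)→{3,7}; (2,4)→{1,4,7}; (3,2)→{2,4}; (4,5)→{4,5,6}. Safe: 8. Place at column 8.
Row 6: attacked by (1,7)→{2,7}; (2,4)→{4,8}; (3,2)→{2,5}; (4,5)→{3,5,7}; (5,8)→{7,8}. Safe: 1, 6. Place at column 1.
Row 7: attacked by (1,7)→{1,7}; (2,4)→{4}; (3,2)→{2,6}; (4,5)→{2,5,8}; (5,8)→{6,8}; (6,1)→{1,2}. Safe: 3. Place at column 3.
Row 8: attacked by (1,7)→{7}; (2,4)→{4}; (3,2)→{2,7}; (4,5)→{1,5}; (5,8)→{5,8}; (6,1)→{1,3}; (7,3)→{2,3,4}. Safe: 6. Place at column 6.
Columns [7, 4, 2, 5, 8, 1, 3, 6], r−c [-6, -2, 1, -1, -3, 5, 4, 2], r+c [8, 6, 5, 9, 13, 7, 10, 14] are all distinct, so no two queens attack.

(1,7) (2,4) (3,2) (4,5) (5,8) (6,1) (7,3) (8,6)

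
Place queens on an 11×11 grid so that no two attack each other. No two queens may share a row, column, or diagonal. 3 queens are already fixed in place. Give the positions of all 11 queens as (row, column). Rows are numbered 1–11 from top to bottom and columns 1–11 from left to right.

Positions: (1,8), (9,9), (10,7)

(1,8) (2,11) (3,2) (4,6) (5,1) (6,10) (7,5) (8,3) (9,9) (10,7) (11,4)

Row 2: attacked by (1,8)→{7,8,9}; (9,9)→{2,9}; (10,7)→{7}. Safe: 1, 3, 4, 5, 6, 10, 11. Place at column 11.
Row 3: attacked by (1,8)→{6,8,10}; (2,11)→{10,11}; (9,9)→{3,9}; (10,7)→{7}. Safe: 1, 2, 4, 5. Place at column 2.
Row 4: attacked by (1,8)→{5,8,11}; (2,11)→{9,11}; (3,2)→{1,2,3}; (9,9)→{4,9}; (10,7)→{1,7}. Safe: 6, 10. Place at column 6.
Row 5: attacked by (1,8)→{4,8}; (2,11)→{8,11}; (3,2)→{2,4}; (4,6)→{5,6,7}; (9,9)→{5,9}; (10,7)→{2,7}. Safe: 1, 3, 10. Place at column 1.
Row 6: attacked by (1,8)→{3,8}; (2,11)→{7,11}; (3,2)→{2,5}; (4,6)→{4,6,8}; (5,1)→{1,2}; (9,9)→{6,9}; (10,7)→{3,7,11}. Safe: 10. Place at column 10.
Row 7: attacked by (1,8)→{2,8}; (2,11)→{6,11}; (3,2)→{2,6}; (4,6)→{3,6,9}; (5,1)→{1,3}; (6,10)→{9,10,11}; (9,9)→{7,9,11}; (10,7)→{4,7,10}. Safe: 5. Place at column 5.
Row 8: attacked by (1,8)→{1,8}; (2,11)→{5,11}; (3,2)→{2,7}; (4,6)→{2,6,10}; (5,1)→{1,4}; (6,10)→{8,10}; (7,5)→{4,5,6}; (9,9)→{8,9,10}; (10,7)→{5,7,9}. Safe: 3. Place at column 3.
Row 11: attacked by (1,8)→{8}; (2,11)→{2,11}; (3,2)→{2,10}; (4,6)→{6}; (5,1)→{1,7}; (6,10)→{5,10}; (7,5)→{1,5,9}; (8,3)→{3,6}; (9,9)→{7,9,11}; (10,7)→{6,7,8}. Safe: 4. Place at column 4.
Columns [8, 11, 2, 6, 1, 10, 5, 3, 9, 7, 4], r−c [-7, -9, 1, -2, 4, -4, 2, 5, 0, 3, 7], r+c [9, 13, 5, 10, 6, 16, 12, 11, 18, 17, 15] are all distinct, so no two queens attack.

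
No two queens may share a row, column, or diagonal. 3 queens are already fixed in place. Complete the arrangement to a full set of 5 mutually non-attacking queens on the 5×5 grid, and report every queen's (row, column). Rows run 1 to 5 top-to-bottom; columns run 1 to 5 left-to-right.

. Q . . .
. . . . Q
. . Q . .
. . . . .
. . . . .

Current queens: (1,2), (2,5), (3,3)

Row 4: attacked by (1,2)→{2,5}; (2,5)→{3,5}; (3,3)→{2,3,4}. Safe: 1. Place at column 1.
Row 5: attacked by (1,2)→{2}; (2,5)→{2,5}; (3,3)→{1,3,5}; (4,1)→{1,2}. Safe: 4. Place at column 4.
Columns [2, 5, 3, 1, 4], r−c [-1, -3, 0, 3, 1], r+c [3, 7, 6, 5, 9] are all distinct, so no two queens attack.

(1,2) (2,5) (3,3) (4,1) (5,4)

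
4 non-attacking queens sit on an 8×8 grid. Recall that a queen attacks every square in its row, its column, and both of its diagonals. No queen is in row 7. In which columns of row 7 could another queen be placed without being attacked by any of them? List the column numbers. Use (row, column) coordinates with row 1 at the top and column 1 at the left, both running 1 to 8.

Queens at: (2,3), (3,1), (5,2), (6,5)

(2,3) attacks row 7 at column 3 and diagonals 8.
(3,1) attacks row 7 at column 1 and diagonals 5.
(5,2) attacks row 7 at column 2 and diagonals 4.
(6,5) attacks row 7 at column 5 and diagonals 4, 6.
Attacked columns: {1, 2, 3, 4, 5, 6, 8}. Safe: {7}.

columns 7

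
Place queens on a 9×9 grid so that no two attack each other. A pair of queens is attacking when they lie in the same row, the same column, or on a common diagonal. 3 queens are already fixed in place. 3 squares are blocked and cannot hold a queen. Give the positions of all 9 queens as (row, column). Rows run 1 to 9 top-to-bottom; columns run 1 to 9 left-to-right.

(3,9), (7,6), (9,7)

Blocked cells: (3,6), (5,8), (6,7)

(1,2) (2,5) (3,9) (4,4) (5,1) (6,8) (7,6) (8,3) (9,7)

Row 1: attacked by (3,9)→{7,9}; (7,6)→{6}; (9,7)→{7}. Safe: 1, 2, 3, 4, 5, 8. Place at column 2.
Row 2: attacked by (1,2)→{1,2,3}; (3,9)→{8,9}; (7,6)→{1,6}; (9,7)→{7}. Safe: 4, 5. Place at column 5.
Row 4: attacked by (1,2)→{2,5}; (2,5)→{3,5,7}; (3,9)→{8,9}; (7,6)→{3,6,9}; (9,7)→{2,7}. Safe: 1, 4. Place at column 4.
Row 5: attacked by (1,2)→{2,6}; (2,5)→{2,5,8}; (3,9)→{7,9}; (4,4)→{3,4,5}; (7,6)→{4,6,8}; (9,7)→{3,7}. Blocked: 8. Safe: 1. Place at column 1.
Row 6: attacked by (1,2)→{2,7}; (2,5)→{1,5,9}; (3,9)→{6,9}; (4,4)→{2,4,6}; (5,1)→{1,2}; (7,6)→{5,6,7}; (9,7)→{4,7}. Blocked: 7. Safe: 3, 8. Place at column 8.
Row 8: attacked by (1,2)→{2,9}; (2,5)→{5}; (3,9)→{4,9}; (4,4)→{4,8}; (5,1)→{1,4}; (6,8)→{6,8}; (7,6)→{5,6,7}; (9,7)→{6,7,8}. Safe: 3. Place at column 3.
Columns [2, 5, 9, 4, 1, 8, 6, 3, 7], r−c [-1, -3, -6, 0, 4, -2, 1, 5, 2], r+c [3, 7, 12, 8, 6, 14, 13, 11, 16] are all distinct, so no two queens attack.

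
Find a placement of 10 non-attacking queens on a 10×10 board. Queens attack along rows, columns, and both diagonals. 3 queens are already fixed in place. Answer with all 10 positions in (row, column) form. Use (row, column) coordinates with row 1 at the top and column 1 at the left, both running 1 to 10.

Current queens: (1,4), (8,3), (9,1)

Row 2: attacked by (1,4)→{3,4,5}; (8,3)→{3,9}; (9,1)→{1,8}. Safe: 2, 6, 7, 10. Place at column 2.
Row 3: attacked by (1,4)→{2,4,6}; (2,2)→{1,2,3}; (8,3)→{3,8}; (9,1)→{1,7}. Safe: 5, 9, 10. Place at column 9.
Row 4: attacked by (1,4)→{1,4,7}; (2,2)→{2,4}; (3,9)→{8,9,10}; (8,3)→{3,7}; (9,1)→{1,6}. Safe: 5. Place at column 5.
Row 5: attacked by (1,4)→{4,8}; (2,2)→{2,5}; (3,9)→{7,9}; (4,5)→{4,5,6}; (8,3)→{3,6}; (9,1)→{1,5}. Safe: 10. Place at column 10.
Row 6: attacked by (1,4)→{4,9}; (2,2)→{2,6}; (3,9)→{6,9}; (4,5)→{3,5,7}; (5,10)→{9,10}; (8,3)→{1,3,5}; (9,1)→{1,4}. Safe: 8. Place at column 8.
Row 7: attacked by (1,4)→{4,10}; (2,2)→{2,7}; (3,9)→{5,9}; (4,5)→{2,5,8}; (5,10)→{8,10}; (6,8)→{7,8,9}; (8,3)→{2,3,4}; (9,1)→{1,3}. Safe: 6. Place at column 6.
Row 10: attacked by (1,4)→{4}; (2,2)→{2,10}; (3,9)→{2,9}; (4,5)→{5}; (5,10)→{5,10}; (6,8)→{4,8}; (7,6)→{3,6,9}; (8,3)→{1,3,5}; (9,1)→{1,2}. Safe: 7. Place at column 7.
Columns [4, 2, 9, 5, 10, 8, 6, 3, 1, 7], r−c [-3, 0, -6, -1, -5, -2, 1, 5, 8, 3], r+c [5, 4, 12, 9, 15, 14, 13, 11, 10, 17] are all distinct, so no two queens attack.

(1,4) (2,2) (3,9) (4,5) (5,10) (6,8) (7,6) (8,3) (9,1) (10,7)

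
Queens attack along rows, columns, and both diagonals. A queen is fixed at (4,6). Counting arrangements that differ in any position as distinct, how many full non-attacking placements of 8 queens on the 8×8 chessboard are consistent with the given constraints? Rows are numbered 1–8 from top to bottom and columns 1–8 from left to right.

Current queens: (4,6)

12

Branch on row 1: col 1 → 2; col 2 → 1; col 4 → 1; col 5 → 6; col 7 → 1; col 8 → 1.
Sum: 2 + 1 + 1 + 6 + 1 + 1 = 12.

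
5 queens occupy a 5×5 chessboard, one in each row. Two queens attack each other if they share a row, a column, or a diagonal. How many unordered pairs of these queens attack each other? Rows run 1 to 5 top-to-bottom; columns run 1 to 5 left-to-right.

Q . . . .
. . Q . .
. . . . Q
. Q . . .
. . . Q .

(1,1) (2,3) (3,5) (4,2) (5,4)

0

All columns are distinct and no two queens satisfy |Δrow| = |Δcol|, so no pair attacks.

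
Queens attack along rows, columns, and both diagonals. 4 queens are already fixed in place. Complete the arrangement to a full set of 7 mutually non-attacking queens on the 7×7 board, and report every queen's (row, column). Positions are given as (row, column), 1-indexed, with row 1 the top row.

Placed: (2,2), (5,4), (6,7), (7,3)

(1,6) (2,2) (3,5) (4,1) (5,4) (6,7) (7,3)

Row 1: attacked by (2,2)→{1,2,3}; (5,4)→{4}; (6,7)→{2,7}; (7,3)→{3}. Safe: 5, 6. Place at column 6.
Row 3: attacked by (1,6)→{4,6}; (2,2)→{1,2,3}; (5,4)→{2,4,6}; (6,7)→{4,7}; (7,3)→{3,7}. Safe: 5. Place at column 5.
Row 4: attacked by (1,6)→{3,6}; (2,2)→{2,4}; (3,5)→{4,5,6}; (5,4)→{3,4,5}; (6,7)→{5,7}; (7,3)→{3,6}. Safe: 1. Place at column 1.
Columns [6, 2, 5, 1, 4, 7, 3], r−c [-5, 0, -2, 3, 1, -1, 4], r+c [7, 4, 8, 5, 9, 13, 10] are all distinct, so no two queens attack.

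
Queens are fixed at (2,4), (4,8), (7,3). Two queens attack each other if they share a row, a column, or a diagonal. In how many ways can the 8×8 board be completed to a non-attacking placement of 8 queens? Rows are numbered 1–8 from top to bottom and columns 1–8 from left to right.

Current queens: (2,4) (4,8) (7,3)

1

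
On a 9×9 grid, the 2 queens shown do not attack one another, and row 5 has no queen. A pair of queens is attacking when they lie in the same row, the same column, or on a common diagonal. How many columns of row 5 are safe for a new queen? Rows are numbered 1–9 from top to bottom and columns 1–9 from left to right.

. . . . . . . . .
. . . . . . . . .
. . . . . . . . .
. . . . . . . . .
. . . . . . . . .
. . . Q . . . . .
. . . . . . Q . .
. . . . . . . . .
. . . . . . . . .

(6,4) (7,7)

4

(6,4) attacks row 5 at column 4 and diagonals 3, 5.
(7,7) attacks row 5 at column 7 and diagonals 5, 9.
Attacked columns: {3, 4, 5, 7, 9}. Safe: {1, 2, 6, 8}.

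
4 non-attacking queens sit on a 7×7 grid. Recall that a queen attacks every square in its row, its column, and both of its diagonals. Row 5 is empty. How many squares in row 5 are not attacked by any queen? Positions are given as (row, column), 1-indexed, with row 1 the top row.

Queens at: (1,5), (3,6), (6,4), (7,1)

2

(1,5) attacks row 5 at column 5 and diagonals 1.
(3,6) attacks row 5 at column 6 and diagonals 4.
(6,4) attacks row 5 at column 4 and diagonals 3, 5.
(7,1) attacks row 5 at column 1 and diagonals 3.
Attacked columns: {1, 3, 4, 5, 6}. Safe: {2, 7}.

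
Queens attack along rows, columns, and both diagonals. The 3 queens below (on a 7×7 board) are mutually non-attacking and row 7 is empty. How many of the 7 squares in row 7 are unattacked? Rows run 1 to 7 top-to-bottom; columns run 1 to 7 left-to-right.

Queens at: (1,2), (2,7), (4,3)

(1,2) attacks row 7 at column 2.
(2,7) attacks row 7 at column 7 and diagonals 2.
(4,3) attacks row 7 at column 3 and diagonals 6.
Attacked columns: {2, 3, 6, 7}. Safe: {1, 4, 5}.

3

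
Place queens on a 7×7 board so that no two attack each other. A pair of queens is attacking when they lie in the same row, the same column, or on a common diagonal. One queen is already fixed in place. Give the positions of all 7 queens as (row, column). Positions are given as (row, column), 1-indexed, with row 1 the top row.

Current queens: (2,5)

Row 1: attacked by (2,5)→{4,5,6}. Safe: 1, 2, 3, 7. Place at column 2.
Row 3: attacked by (1,2)→{2,4}; (2,5)→{4,5,6}. Safe: 1, 3, 7. Place at column 1.
Row 4: attacked by (1,2)→{2,5}; (2,5)→{3,5,7}; (3,1)→{1,2}. Safe: 4, 6. Place at column 4.
Row 5: attacked by (1,2)→{2,6}; (2,5)→{2,5}; (3,1)→{1,3}; (4,4)→{3,4,5}. Safe: 7. Place at column 7.
Row 6: attacked by (1,2)→{2,7}; (2,5)→{1,5}; (3,1)→{1,4}; (4,4)→{2,4,6}; (5,7)→{6,7}. Safe: 3. Place at column 3.
Row 7: attacked by (1,2)→{2}; (2,5)→{5}; (3,1)→{1,5}; (4,4)→{1,4,7}; (5,7)→{5,7}; (6,3)→{2,3,4}. Safe: 6. Place at column 6.
Columns [2, 5, 1, 4, 7, 3, 6], r−c [-1, -3, 2, 0, -2, 3, 1], r+c [3, 7, 4, 8, 12, 9, 13] are all distinct, so no two queens attack.

(1,2) (2,5) (3,1) (4,4) (5,7) (6,3) (7,6)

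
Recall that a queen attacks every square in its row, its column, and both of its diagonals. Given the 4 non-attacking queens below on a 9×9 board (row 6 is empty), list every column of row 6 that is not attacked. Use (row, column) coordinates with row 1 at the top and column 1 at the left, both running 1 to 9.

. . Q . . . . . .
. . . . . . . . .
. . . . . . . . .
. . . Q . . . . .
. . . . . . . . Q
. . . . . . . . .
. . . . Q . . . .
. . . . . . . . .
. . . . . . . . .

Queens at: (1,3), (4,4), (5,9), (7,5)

columns 1, 7

(1,3) attacks row 6 at column 3 and diagonals 8.
(4,4) attacks row 6 at column 4 and diagonals 2, 6.
(5,9) attacks row 6 at column 9 and diagonals 8.
(7,5) attacks row 6 at column 5 and diagonals 4, 6.
Attacked columns: {2, 3, 4, 5, 6, 8, 9}. Safe: {1, 7}.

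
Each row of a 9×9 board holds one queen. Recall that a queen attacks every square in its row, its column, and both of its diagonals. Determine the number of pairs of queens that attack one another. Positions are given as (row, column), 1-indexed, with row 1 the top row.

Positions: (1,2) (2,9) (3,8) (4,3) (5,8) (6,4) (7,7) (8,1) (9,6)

2

Same column: (3,8)–(5,8) (column 8).
Same diagonal: (2,9)–(3,8) (|2−3| = |9−8| = 1).
Total attacking pairs: 2.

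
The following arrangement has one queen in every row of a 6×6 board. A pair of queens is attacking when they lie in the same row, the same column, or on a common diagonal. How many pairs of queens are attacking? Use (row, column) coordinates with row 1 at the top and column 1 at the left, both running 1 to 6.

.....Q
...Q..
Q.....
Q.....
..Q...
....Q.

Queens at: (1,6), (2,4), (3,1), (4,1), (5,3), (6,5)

Same column: (3,1)–(4,1) (column 1).
Same diagonal: (3,1)–(5,3) (|3−5| = |1−3| = 2).
Total attacking pairs: 2.

2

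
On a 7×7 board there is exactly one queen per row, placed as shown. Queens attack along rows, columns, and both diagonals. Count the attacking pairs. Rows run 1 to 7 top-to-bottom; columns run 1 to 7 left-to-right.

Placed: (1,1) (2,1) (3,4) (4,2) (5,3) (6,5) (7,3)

Same column: (1,1)–(2,1) (column 1); (5,3)–(7,3) (column 3).
Same diagonal: (2,1)–(6,5) (|2−6| = |1−5| = 4); (4,2)–(5,3) (|4−5| = |2−3| = 1).
Total attacking pairs: 4.

4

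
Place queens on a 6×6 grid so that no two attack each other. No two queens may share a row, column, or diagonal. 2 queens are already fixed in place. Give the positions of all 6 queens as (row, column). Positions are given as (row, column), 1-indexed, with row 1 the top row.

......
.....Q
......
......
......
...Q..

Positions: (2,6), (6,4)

(1,3) (2,6) (3,2) (4,5) (5,1) (6,4)

Row 1: attacked by (2,6)→{5,6}; (6,4)→{4}. Safe: 1, 2, 3. Place at column 3.
Row 3: attacked by (1,3)→{1,3,5}; (2,6)→{5,6}; (6,4)→{1,4}. Safe: 2. Place at column 2.
Row 4: attacked by (1,3)→{3,6}; (2,6)→{4,6}; (3,2)→{1,2,3}; (6,4)→{2,4,6}. Safe: 5. Place at column 5.
Row 5: attacked by (1,3)→{3}; (2,6)→{3,6}; (3,2)→{2,4}; (4,5)→{4,5,6}; (6,4)→{3,4,5}. Safe: 1. Place at column 1.
Columns [3, 6, 2, 5, 1, 4], r−c [-2, -4, 1, -1, 4, 2], r+c [4, 8, 5, 9, 6, 10] are all distinct, so no two queens attack.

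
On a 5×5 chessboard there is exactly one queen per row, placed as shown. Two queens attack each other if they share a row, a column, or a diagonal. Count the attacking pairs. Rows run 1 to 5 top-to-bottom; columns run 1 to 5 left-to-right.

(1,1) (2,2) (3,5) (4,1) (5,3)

Same column: (1,1)–(4,1) (column 1).
Same diagonal: (1,1)–(2,2) (|1−2| = |1−2| = 1); (3,5)–(5,3) (|3−5| = |5−3| = 2).
Total attacking pairs: 3.

3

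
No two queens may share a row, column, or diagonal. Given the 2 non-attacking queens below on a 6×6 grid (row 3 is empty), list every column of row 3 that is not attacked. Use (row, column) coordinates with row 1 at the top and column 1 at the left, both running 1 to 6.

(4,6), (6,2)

columns 1, 3, 4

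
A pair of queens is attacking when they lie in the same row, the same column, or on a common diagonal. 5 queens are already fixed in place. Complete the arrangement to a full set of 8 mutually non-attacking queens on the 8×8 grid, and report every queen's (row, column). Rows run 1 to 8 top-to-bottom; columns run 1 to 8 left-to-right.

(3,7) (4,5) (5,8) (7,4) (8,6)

Row 1: attacked by (3,7)→{5,7}; (4,5)→{2,5,8}; (5,8)→{4,8}; (7,4)→{4}; (8,6)→{6}. Safe: 1, 3. Place at column 3.
Row 2: attacked by (1,3)→{2,3,4}; (3,7)→{6,7,8}; (4,5)→{3,5,7}; (5,8)→{5,8}; (7,4)→{4}; (8,6)→{6}. Safe: 1. Place at column 1.
Row 6: attacked by (1,3)→{3,8}; (2,1)→{1,5}; (3,7)→{4,7}; (4,5)→{3,5,7}; (5,8)→{7,8}; (7,4)→{3,4,5}; (8,6)→{4,6,8}. Safe: 2. Place at column 2.
Columns [3, 1, 7, 5, 8, 2, 4, 6], r−c [-2, 1, -4, -1, -3, 4, 3, 2], r+c [4, 3, 10, 9, 13, 8, 11, 14] are all distinct, so no two queens attack.

(1,3) (2,1) (3,7) (4,5) (5,8) (6,2) (7,4) (8,6)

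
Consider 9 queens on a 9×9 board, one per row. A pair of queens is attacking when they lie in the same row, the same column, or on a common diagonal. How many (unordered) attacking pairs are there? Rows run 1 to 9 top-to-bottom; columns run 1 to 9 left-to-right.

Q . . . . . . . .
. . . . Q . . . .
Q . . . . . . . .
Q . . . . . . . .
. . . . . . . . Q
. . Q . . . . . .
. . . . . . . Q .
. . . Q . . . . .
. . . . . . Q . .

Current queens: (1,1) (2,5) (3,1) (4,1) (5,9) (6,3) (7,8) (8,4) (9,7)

Same column: (1,1)–(3,1) (column 1); (1,1)–(4,1) (column 1); (3,1)–(4,1) (column 1).
Same diagonal: (3,1)–(9,7) (|3−9| = |1−7| = 6); (4,1)–(6,3) (|4−6| = |1−3| = 2).
Total attacking pairs: 5.

5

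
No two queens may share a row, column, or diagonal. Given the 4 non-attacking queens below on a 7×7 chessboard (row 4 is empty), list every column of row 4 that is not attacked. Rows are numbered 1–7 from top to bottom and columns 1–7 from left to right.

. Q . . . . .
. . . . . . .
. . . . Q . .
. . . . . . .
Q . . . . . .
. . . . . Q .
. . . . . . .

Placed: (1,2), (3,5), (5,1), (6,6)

columns 3, 7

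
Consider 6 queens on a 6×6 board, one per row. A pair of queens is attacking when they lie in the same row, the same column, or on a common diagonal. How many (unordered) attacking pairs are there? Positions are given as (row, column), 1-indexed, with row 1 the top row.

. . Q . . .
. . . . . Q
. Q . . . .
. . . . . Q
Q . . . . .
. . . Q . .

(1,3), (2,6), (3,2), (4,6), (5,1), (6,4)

3

Same column: (2,6)–(4,6) (column 6).
Same diagonal: (1,3)–(4,6) (|1−4| = |3−6| = 3); (4,6)–(6,4) (|4−6| = |6−4| = 2).
Total attacking pairs: 3.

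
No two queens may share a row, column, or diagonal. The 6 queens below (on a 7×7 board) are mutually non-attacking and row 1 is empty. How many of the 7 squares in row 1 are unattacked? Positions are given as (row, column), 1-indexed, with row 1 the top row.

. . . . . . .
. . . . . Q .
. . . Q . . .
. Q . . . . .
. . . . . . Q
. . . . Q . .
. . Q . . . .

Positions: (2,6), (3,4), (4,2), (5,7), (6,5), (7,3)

1

(2,6) attacks row 1 at column 6 and diagonals 5, 7.
(3,4) attacks row 1 at column 4 and diagonals 2, 6.
(4,2) attacks row 1 at column 2 and diagonals 5.
(5,7) attacks row 1 at column 7 and diagonals 3.
(6,5) attacks row 1 at column 5.
(7,3) attacks row 1 at column 3.
Attacked columns: {2, 3, 4, 5, 6, 7}. Safe: {1}.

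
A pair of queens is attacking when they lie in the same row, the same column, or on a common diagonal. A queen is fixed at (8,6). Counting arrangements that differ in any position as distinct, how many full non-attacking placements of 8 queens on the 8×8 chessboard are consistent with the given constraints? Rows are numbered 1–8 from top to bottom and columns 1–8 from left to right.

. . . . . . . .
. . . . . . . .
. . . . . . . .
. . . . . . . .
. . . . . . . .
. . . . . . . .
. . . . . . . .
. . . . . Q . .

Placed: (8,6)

16

Branch on row 1: col 1 → 0; col 2 → 0; col 3 → 5; col 4 → 4; col 5 → 3; col 7 → 2; col 8 → 2.
Sum: 0 + 0 + 5 + 4 + 3 + 2 + 2 = 16.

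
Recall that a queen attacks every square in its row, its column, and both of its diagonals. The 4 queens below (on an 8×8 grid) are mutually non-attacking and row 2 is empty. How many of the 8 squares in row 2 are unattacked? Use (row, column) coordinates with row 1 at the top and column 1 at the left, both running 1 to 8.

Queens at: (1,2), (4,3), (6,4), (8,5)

2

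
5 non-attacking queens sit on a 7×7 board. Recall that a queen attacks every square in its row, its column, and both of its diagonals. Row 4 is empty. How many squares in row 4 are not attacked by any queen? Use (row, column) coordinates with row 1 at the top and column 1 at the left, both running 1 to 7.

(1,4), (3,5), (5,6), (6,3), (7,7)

(1,4) attacks row 4 at column 4 and diagonals 1, 7.
(3,5) attacks row 4 at column 5 and diagonals 4, 6.
(5,6) attacks row 4 at column 6 and diagonals 5, 7.
(6,3) attacks row 4 at column 3 and diagonals 1, 5.
(7,7) attacks row 4 at column 7 and diagonals 4.
Attacked columns: {1, 3, 4, 5, 6, 7}. Safe: {2}.

1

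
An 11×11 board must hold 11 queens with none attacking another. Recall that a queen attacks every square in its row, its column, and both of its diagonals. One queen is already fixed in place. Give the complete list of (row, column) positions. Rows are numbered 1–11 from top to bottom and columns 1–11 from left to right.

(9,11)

(1,5) (2,8) (3,2) (4,9) (5,3) (6,6) (7,10) (8,1) (9,11) (10,4) (11,7)

Row 1: attacked by (9,11)→{3,11}. Safe: 1, 2, 4, 5, 6, 7, 8, 9, 10. Place at column 5.
Row 2: attacked by (1,5)→{4,5,6}; (9,11)→{4,11}. Safe: 1, 2, 3, 7, 8, 9, 10. Place at column 8.
Row 3: attacked by (1,5)→{3,5,7}; (2,8)→{7,8,9}; (9,11)→{5,11}. Safe: 1, 2, 4, 6, 10. Place at column 2.
Row 4: attacked by (1,5)→{2,5,8}; (2,8)→{6,8,10}; (3,2)→{1,2,3}; (9,11)→{6,11}. Safe: 4, 7, 9. Place at column 9.
Row 5: attacked by (1,5)→{1,5,9}; (2,8)→{5,8,11}; (3,2)→{2,4}; (4,9)→{8,9,10}; (9,11)→{7,11}. Safe: 3, 6. Place at column 3.
Row 6: attacked by (1,5)→{5,10}; (2,8)→{4,8}; (3,2)→{2,5}; (4,9)→{7,9,11}; (5,3)→{2,3,4}; (9,11)→{8,11}. Safe: 1, 6. Place at column 6.
Row 7: attacked by (1,5)→{5,11}; (2,8)→{3,8}; (3,2)→{2,6}; (4,9)→{6,9}; (5,3)→{1,3,5}; (6,6)→{5,6,7}; (9,11)→{9,11}. Safe: 4, 10. Place at column 10.
Row 8: attacked by (1,5)→{5}; (2,8)→{2,8}; (3,2)→{2,7}; (4,9)→{5,9}; (5,3)→{3,6}; (6,6)→{4,6,8}; (7,10)→{9,10,11}; (9,11)→{10,11}. Safe: 1. Place at column 1.
Row 10: attacked by (1,5)→{5}; (2,8)→{8}; (3,2)→{2,9}; (4,9)→{3,9}; (5,3)→{3,8}; (6,6)→{2,6,10}; (7,10)→{7,10}; (8,1)→{1,3}; (9,11)→{10,11}. Safe: 4. Place at column 4.
Row 11: attacked by (1,5)→{5}; (2,8)→{8}; (3,2)→{2,10}; (4,9)→{2,9}; (5,3)→{3,9}; (6,6)→{1,6,11}; (7,10)→{6,10}; (8,1)→{1,4}; (9,11)→{9,11}; (10,4)→{3,4,5}. Safe: 7. Place at column 7.
Columns [5, 8, 2, 9, 3, 6, 10, 1, 11, 4, 7], r−c [-4, -6, 1, -5, 2, 0, -3, 7, -2, 6, 4], r+c [6, 10, 5, 13, 8, 12, 17, 9, 20, 14, 18] are all distinct, so no two queens attack.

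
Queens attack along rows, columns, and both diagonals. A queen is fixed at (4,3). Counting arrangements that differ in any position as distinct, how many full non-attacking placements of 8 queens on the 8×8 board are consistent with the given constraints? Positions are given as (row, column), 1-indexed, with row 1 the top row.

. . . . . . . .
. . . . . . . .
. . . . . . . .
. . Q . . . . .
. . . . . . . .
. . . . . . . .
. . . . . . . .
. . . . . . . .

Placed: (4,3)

12

Branch on row 1: col 1 → 1; col 2 → 1; col 4 → 6; col 5 → 1; col 7 → 1; col 8 → 2.
Sum: 1 + 1 + 6 + 1 + 1 + 2 = 12.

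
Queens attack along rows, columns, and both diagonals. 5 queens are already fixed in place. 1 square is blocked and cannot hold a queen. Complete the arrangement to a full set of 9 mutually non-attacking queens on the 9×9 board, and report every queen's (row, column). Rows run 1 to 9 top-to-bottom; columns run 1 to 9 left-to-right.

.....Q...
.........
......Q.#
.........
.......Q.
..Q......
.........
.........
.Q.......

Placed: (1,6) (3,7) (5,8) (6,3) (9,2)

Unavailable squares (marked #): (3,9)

Row 2: attacked by (1,6)→{5,6,7}; (3,7)→{6,7,8}; (5,8)→{5,8}; (6,3)→{3,7}; (9,2)→{2,9}. Safe: 1, 4. Place at column 1.
Row 4: attacked by (1,6)→{3,6,9}; (2,1)→{1,3}; (3,7)→{6,7,8}; (5,8)→{7,8,9}; (6,3)→{1,3,5}; (9,2)→{2,7}. Safe: 4. Place at column 4.
Row 7: attacked by (1,6)→{6}; (2,1)→{1,6}; (3,7)→{3,7}; (4,4)→{1,4,7}; (5,8)→{6,8}; (6,3)→{2,3,4}; (9,2)→{2,4}. Safe: 5, 9. Place at column 5.
Row 8: attacked by (1,6)→{6}; (2,1)→{1,7}; (3,7)→{2,7}; (4,4)→{4,8}; (5,8)→{5,8}; (6,3)→{1,3,5}; (7,5)→{4,5,6}; (9,2)→{1,2,3}. Safe: 9. Place at column 9.
Columns [6, 1, 7, 4, 8, 3, 5, 9, 2], r−c [-5, 1, -4, 0, -3, 3, 2, -1, 7], r+c [7, 3, 10, 8, 13, 9, 12, 17, 11] are all distinct, so no two queens attack.

(1,6) (2,1) (3,7) (4,4) (5,8) (6,3) (7,5) (8,9) (9,2)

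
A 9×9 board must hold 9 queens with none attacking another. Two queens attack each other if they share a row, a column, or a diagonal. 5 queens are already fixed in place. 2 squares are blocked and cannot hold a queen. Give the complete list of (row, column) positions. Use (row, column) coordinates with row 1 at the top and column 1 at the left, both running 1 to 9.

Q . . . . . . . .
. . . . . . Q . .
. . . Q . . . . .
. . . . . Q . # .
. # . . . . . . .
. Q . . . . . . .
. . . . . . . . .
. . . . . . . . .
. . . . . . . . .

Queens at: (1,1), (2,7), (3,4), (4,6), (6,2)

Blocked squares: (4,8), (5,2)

(1,1) (2,7) (3,4) (4,6) (5,9) (6,2) (7,5) (8,3) (9,8)

Row 5: attacked by (1,1)→{1,5}; (2,7)→{4,7}; (3,4)→{2,4,6}; (4,6)→{5,6,7}; (6,2)→{1,2,3}. Blocked: 2. Safe: 8, 9. Place at column 9.
Row 7: attacked by (1,1)→{1,7}; (2,7)→{2,7}; (3,4)→{4,8}; (4,6)→{3,6,9}; (5,9)→{7,9}; (6,2)→{1,2,3}. Safe: 5. Place at column 5.
Row 8: attacked by (1,1)→{1,8}; (2,7)→{1,7}; (3,4)→{4,9}; (4,6)→{2,6}; (5,9)→{6,9}; (6,2)→{2,4}; (7,5)→{4,5,6}. Safe: 3. Place at column 3.
Row 9: attacked by (1,1)→{1,9}; (2,7)→{7}; (3,4)→{4}; (4,6)→{1,6}; (5,9)→{5,9}; (6,2)→{2,5}; (7,5)→{3,5,7}; (8,3)→{2,3,4}. Safe: 8. Place at column 8.
Columns [1, 7, 4, 6, 9, 2, 5, 3, 8], r−c [0, -5, -1, -2, -4, 4, 2, 5, 1], r+c [2, 9, 7, 10, 14, 8, 12, 11, 17] are all distinct, so no two queens attack.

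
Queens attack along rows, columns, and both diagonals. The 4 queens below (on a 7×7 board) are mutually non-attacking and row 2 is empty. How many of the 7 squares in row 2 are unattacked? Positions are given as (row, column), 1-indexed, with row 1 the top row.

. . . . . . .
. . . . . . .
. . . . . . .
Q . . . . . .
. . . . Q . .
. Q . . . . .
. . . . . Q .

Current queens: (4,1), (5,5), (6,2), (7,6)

(4,1) attacks row 2 at column 1 and diagonals 3.
(5,5) attacks row 2 at column 5 and diagonals 2.
(6,2) attacks row 2 at column 2 and diagonals 6.
(7,6) attacks row 2 at column 6 and diagonals 1.
Attacked columns: {1, 2, 3, 5, 6}. Safe: {4, 7}.

2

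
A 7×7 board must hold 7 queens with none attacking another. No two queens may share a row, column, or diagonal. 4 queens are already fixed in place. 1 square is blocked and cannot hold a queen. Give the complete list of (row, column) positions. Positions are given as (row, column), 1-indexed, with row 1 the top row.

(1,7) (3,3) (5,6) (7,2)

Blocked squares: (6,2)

(1,7) (2,5) (3,3) (4,1) (5,6) (6,4) (7,2)

Row 2: attacked by (1,7)→{6,7}; (3,3)→{2,3,4}; (5,6)→{3,6}; (7,2)→{2,7}. Safe: 1, 5. Place at column 5.
Row 4: attacked by (1,7)→{4,7}; (2,5)→{3,5,7}; (3,3)→{2,3,4}; (5,6)→{5,6,7}; (7,2)→{2,5}. Safe: 1. Place at column 1.
Row 6: attacked by (1,7)→{2,7}; (2,5)→{1,5}; (3,3)→{3,6}; (4,1)→{1,3}; (5,6)→{5,6,7}; (7,2)→{1,2,3}. Blocked: 2. Safe: 4. Place at column 4.
Columns [7, 5, 3, 1, 6, 4, 2], r−c [-6, -3, 0, 3, -1, 2, 5], r+c [8, 7, 6, 5, 11, 10, 9] are all distinct, so no two queens attack.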